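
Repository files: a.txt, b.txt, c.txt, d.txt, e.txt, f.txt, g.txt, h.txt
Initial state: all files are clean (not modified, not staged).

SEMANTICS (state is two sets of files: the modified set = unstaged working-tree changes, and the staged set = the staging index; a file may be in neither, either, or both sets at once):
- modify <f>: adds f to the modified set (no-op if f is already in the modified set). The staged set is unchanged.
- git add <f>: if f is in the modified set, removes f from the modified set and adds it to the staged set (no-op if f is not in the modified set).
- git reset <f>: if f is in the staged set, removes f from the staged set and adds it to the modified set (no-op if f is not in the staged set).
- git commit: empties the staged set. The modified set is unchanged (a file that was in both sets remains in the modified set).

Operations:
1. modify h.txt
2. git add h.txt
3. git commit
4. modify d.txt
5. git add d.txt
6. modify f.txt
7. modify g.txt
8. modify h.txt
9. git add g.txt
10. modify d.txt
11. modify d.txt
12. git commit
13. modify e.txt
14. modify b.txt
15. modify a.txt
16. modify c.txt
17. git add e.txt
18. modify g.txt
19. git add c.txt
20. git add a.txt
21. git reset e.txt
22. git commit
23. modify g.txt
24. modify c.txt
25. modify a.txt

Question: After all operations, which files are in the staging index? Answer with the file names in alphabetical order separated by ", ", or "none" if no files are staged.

After op 1 (modify h.txt): modified={h.txt} staged={none}
After op 2 (git add h.txt): modified={none} staged={h.txt}
After op 3 (git commit): modified={none} staged={none}
After op 4 (modify d.txt): modified={d.txt} staged={none}
After op 5 (git add d.txt): modified={none} staged={d.txt}
After op 6 (modify f.txt): modified={f.txt} staged={d.txt}
After op 7 (modify g.txt): modified={f.txt, g.txt} staged={d.txt}
After op 8 (modify h.txt): modified={f.txt, g.txt, h.txt} staged={d.txt}
After op 9 (git add g.txt): modified={f.txt, h.txt} staged={d.txt, g.txt}
After op 10 (modify d.txt): modified={d.txt, f.txt, h.txt} staged={d.txt, g.txt}
After op 11 (modify d.txt): modified={d.txt, f.txt, h.txt} staged={d.txt, g.txt}
After op 12 (git commit): modified={d.txt, f.txt, h.txt} staged={none}
After op 13 (modify e.txt): modified={d.txt, e.txt, f.txt, h.txt} staged={none}
After op 14 (modify b.txt): modified={b.txt, d.txt, e.txt, f.txt, h.txt} staged={none}
After op 15 (modify a.txt): modified={a.txt, b.txt, d.txt, e.txt, f.txt, h.txt} staged={none}
After op 16 (modify c.txt): modified={a.txt, b.txt, c.txt, d.txt, e.txt, f.txt, h.txt} staged={none}
After op 17 (git add e.txt): modified={a.txt, b.txt, c.txt, d.txt, f.txt, h.txt} staged={e.txt}
After op 18 (modify g.txt): modified={a.txt, b.txt, c.txt, d.txt, f.txt, g.txt, h.txt} staged={e.txt}
After op 19 (git add c.txt): modified={a.txt, b.txt, d.txt, f.txt, g.txt, h.txt} staged={c.txt, e.txt}
After op 20 (git add a.txt): modified={b.txt, d.txt, f.txt, g.txt, h.txt} staged={a.txt, c.txt, e.txt}
After op 21 (git reset e.txt): modified={b.txt, d.txt, e.txt, f.txt, g.txt, h.txt} staged={a.txt, c.txt}
After op 22 (git commit): modified={b.txt, d.txt, e.txt, f.txt, g.txt, h.txt} staged={none}
After op 23 (modify g.txt): modified={b.txt, d.txt, e.txt, f.txt, g.txt, h.txt} staged={none}
After op 24 (modify c.txt): modified={b.txt, c.txt, d.txt, e.txt, f.txt, g.txt, h.txt} staged={none}
After op 25 (modify a.txt): modified={a.txt, b.txt, c.txt, d.txt, e.txt, f.txt, g.txt, h.txt} staged={none}

Answer: none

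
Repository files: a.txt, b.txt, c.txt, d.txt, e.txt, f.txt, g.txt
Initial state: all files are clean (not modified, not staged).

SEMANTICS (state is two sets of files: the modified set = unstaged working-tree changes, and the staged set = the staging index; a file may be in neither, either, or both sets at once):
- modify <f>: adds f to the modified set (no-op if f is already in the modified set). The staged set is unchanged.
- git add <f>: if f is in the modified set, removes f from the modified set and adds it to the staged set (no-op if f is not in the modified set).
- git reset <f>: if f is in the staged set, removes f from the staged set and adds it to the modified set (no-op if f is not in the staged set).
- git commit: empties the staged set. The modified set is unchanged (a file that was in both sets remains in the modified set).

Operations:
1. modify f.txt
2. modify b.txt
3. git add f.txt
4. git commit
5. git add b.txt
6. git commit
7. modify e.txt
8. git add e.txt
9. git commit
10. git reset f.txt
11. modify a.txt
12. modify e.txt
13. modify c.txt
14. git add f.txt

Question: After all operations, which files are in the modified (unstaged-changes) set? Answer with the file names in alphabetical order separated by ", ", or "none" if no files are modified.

After op 1 (modify f.txt): modified={f.txt} staged={none}
After op 2 (modify b.txt): modified={b.txt, f.txt} staged={none}
After op 3 (git add f.txt): modified={b.txt} staged={f.txt}
After op 4 (git commit): modified={b.txt} staged={none}
After op 5 (git add b.txt): modified={none} staged={b.txt}
After op 6 (git commit): modified={none} staged={none}
After op 7 (modify e.txt): modified={e.txt} staged={none}
After op 8 (git add e.txt): modified={none} staged={e.txt}
After op 9 (git commit): modified={none} staged={none}
After op 10 (git reset f.txt): modified={none} staged={none}
After op 11 (modify a.txt): modified={a.txt} staged={none}
After op 12 (modify e.txt): modified={a.txt, e.txt} staged={none}
After op 13 (modify c.txt): modified={a.txt, c.txt, e.txt} staged={none}
After op 14 (git add f.txt): modified={a.txt, c.txt, e.txt} staged={none}

Answer: a.txt, c.txt, e.txt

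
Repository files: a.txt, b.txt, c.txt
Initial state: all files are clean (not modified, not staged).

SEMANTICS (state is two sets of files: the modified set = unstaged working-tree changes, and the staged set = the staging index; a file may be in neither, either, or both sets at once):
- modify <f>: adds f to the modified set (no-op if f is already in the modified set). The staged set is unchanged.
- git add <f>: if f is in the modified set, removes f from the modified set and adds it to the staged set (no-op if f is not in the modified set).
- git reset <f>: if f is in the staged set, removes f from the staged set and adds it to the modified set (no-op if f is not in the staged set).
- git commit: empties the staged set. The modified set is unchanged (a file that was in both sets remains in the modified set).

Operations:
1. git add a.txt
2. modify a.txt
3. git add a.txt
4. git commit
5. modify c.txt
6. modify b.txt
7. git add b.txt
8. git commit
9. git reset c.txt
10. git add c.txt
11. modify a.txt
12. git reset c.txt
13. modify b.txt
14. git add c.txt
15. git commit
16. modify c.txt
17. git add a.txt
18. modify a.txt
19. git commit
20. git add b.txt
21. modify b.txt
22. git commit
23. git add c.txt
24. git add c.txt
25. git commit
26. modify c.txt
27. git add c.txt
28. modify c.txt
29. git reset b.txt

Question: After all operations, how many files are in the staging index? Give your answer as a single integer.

After op 1 (git add a.txt): modified={none} staged={none}
After op 2 (modify a.txt): modified={a.txt} staged={none}
After op 3 (git add a.txt): modified={none} staged={a.txt}
After op 4 (git commit): modified={none} staged={none}
After op 5 (modify c.txt): modified={c.txt} staged={none}
After op 6 (modify b.txt): modified={b.txt, c.txt} staged={none}
After op 7 (git add b.txt): modified={c.txt} staged={b.txt}
After op 8 (git commit): modified={c.txt} staged={none}
After op 9 (git reset c.txt): modified={c.txt} staged={none}
After op 10 (git add c.txt): modified={none} staged={c.txt}
After op 11 (modify a.txt): modified={a.txt} staged={c.txt}
After op 12 (git reset c.txt): modified={a.txt, c.txt} staged={none}
After op 13 (modify b.txt): modified={a.txt, b.txt, c.txt} staged={none}
After op 14 (git add c.txt): modified={a.txt, b.txt} staged={c.txt}
After op 15 (git commit): modified={a.txt, b.txt} staged={none}
After op 16 (modify c.txt): modified={a.txt, b.txt, c.txt} staged={none}
After op 17 (git add a.txt): modified={b.txt, c.txt} staged={a.txt}
After op 18 (modify a.txt): modified={a.txt, b.txt, c.txt} staged={a.txt}
After op 19 (git commit): modified={a.txt, b.txt, c.txt} staged={none}
After op 20 (git add b.txt): modified={a.txt, c.txt} staged={b.txt}
After op 21 (modify b.txt): modified={a.txt, b.txt, c.txt} staged={b.txt}
After op 22 (git commit): modified={a.txt, b.txt, c.txt} staged={none}
After op 23 (git add c.txt): modified={a.txt, b.txt} staged={c.txt}
After op 24 (git add c.txt): modified={a.txt, b.txt} staged={c.txt}
After op 25 (git commit): modified={a.txt, b.txt} staged={none}
After op 26 (modify c.txt): modified={a.txt, b.txt, c.txt} staged={none}
After op 27 (git add c.txt): modified={a.txt, b.txt} staged={c.txt}
After op 28 (modify c.txt): modified={a.txt, b.txt, c.txt} staged={c.txt}
After op 29 (git reset b.txt): modified={a.txt, b.txt, c.txt} staged={c.txt}
Final staged set: {c.txt} -> count=1

Answer: 1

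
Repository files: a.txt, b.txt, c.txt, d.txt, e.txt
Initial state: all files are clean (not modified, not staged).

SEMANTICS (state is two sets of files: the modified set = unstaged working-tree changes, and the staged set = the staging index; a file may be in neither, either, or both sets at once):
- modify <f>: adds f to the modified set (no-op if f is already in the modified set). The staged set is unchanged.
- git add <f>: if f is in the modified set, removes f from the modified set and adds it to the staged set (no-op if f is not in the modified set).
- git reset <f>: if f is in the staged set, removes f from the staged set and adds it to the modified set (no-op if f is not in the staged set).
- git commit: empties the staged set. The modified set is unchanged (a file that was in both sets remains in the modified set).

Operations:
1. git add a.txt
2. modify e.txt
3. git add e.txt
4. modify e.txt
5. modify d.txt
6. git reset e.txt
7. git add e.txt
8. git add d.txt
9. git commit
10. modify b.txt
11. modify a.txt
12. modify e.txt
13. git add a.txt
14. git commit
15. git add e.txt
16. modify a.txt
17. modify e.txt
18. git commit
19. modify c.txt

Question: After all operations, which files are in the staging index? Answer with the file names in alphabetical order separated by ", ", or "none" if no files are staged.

After op 1 (git add a.txt): modified={none} staged={none}
After op 2 (modify e.txt): modified={e.txt} staged={none}
After op 3 (git add e.txt): modified={none} staged={e.txt}
After op 4 (modify e.txt): modified={e.txt} staged={e.txt}
After op 5 (modify d.txt): modified={d.txt, e.txt} staged={e.txt}
After op 6 (git reset e.txt): modified={d.txt, e.txt} staged={none}
After op 7 (git add e.txt): modified={d.txt} staged={e.txt}
After op 8 (git add d.txt): modified={none} staged={d.txt, e.txt}
After op 9 (git commit): modified={none} staged={none}
After op 10 (modify b.txt): modified={b.txt} staged={none}
After op 11 (modify a.txt): modified={a.txt, b.txt} staged={none}
After op 12 (modify e.txt): modified={a.txt, b.txt, e.txt} staged={none}
After op 13 (git add a.txt): modified={b.txt, e.txt} staged={a.txt}
After op 14 (git commit): modified={b.txt, e.txt} staged={none}
After op 15 (git add e.txt): modified={b.txt} staged={e.txt}
After op 16 (modify a.txt): modified={a.txt, b.txt} staged={e.txt}
After op 17 (modify e.txt): modified={a.txt, b.txt, e.txt} staged={e.txt}
After op 18 (git commit): modified={a.txt, b.txt, e.txt} staged={none}
After op 19 (modify c.txt): modified={a.txt, b.txt, c.txt, e.txt} staged={none}

Answer: none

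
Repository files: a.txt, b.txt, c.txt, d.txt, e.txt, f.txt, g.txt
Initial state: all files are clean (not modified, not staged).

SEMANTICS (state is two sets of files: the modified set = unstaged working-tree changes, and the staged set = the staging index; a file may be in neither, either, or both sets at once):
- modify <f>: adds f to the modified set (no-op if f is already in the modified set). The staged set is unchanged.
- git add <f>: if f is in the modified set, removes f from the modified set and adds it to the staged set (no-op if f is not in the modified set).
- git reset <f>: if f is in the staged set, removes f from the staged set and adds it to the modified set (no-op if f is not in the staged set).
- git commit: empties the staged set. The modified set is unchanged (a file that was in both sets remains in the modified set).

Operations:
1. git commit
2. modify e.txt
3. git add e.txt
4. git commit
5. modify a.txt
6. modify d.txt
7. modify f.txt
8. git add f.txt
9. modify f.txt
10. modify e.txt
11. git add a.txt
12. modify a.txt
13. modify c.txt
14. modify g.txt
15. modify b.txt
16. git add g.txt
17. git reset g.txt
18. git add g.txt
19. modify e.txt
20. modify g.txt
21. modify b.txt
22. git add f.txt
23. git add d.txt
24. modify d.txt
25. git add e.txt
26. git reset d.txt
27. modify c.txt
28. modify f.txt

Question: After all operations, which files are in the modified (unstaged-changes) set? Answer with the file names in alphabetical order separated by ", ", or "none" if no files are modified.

After op 1 (git commit): modified={none} staged={none}
After op 2 (modify e.txt): modified={e.txt} staged={none}
After op 3 (git add e.txt): modified={none} staged={e.txt}
After op 4 (git commit): modified={none} staged={none}
After op 5 (modify a.txt): modified={a.txt} staged={none}
After op 6 (modify d.txt): modified={a.txt, d.txt} staged={none}
After op 7 (modify f.txt): modified={a.txt, d.txt, f.txt} staged={none}
After op 8 (git add f.txt): modified={a.txt, d.txt} staged={f.txt}
After op 9 (modify f.txt): modified={a.txt, d.txt, f.txt} staged={f.txt}
After op 10 (modify e.txt): modified={a.txt, d.txt, e.txt, f.txt} staged={f.txt}
After op 11 (git add a.txt): modified={d.txt, e.txt, f.txt} staged={a.txt, f.txt}
After op 12 (modify a.txt): modified={a.txt, d.txt, e.txt, f.txt} staged={a.txt, f.txt}
After op 13 (modify c.txt): modified={a.txt, c.txt, d.txt, e.txt, f.txt} staged={a.txt, f.txt}
After op 14 (modify g.txt): modified={a.txt, c.txt, d.txt, e.txt, f.txt, g.txt} staged={a.txt, f.txt}
After op 15 (modify b.txt): modified={a.txt, b.txt, c.txt, d.txt, e.txt, f.txt, g.txt} staged={a.txt, f.txt}
After op 16 (git add g.txt): modified={a.txt, b.txt, c.txt, d.txt, e.txt, f.txt} staged={a.txt, f.txt, g.txt}
After op 17 (git reset g.txt): modified={a.txt, b.txt, c.txt, d.txt, e.txt, f.txt, g.txt} staged={a.txt, f.txt}
After op 18 (git add g.txt): modified={a.txt, b.txt, c.txt, d.txt, e.txt, f.txt} staged={a.txt, f.txt, g.txt}
After op 19 (modify e.txt): modified={a.txt, b.txt, c.txt, d.txt, e.txt, f.txt} staged={a.txt, f.txt, g.txt}
After op 20 (modify g.txt): modified={a.txt, b.txt, c.txt, d.txt, e.txt, f.txt, g.txt} staged={a.txt, f.txt, g.txt}
After op 21 (modify b.txt): modified={a.txt, b.txt, c.txt, d.txt, e.txt, f.txt, g.txt} staged={a.txt, f.txt, g.txt}
After op 22 (git add f.txt): modified={a.txt, b.txt, c.txt, d.txt, e.txt, g.txt} staged={a.txt, f.txt, g.txt}
After op 23 (git add d.txt): modified={a.txt, b.txt, c.txt, e.txt, g.txt} staged={a.txt, d.txt, f.txt, g.txt}
After op 24 (modify d.txt): modified={a.txt, b.txt, c.txt, d.txt, e.txt, g.txt} staged={a.txt, d.txt, f.txt, g.txt}
After op 25 (git add e.txt): modified={a.txt, b.txt, c.txt, d.txt, g.txt} staged={a.txt, d.txt, e.txt, f.txt, g.txt}
After op 26 (git reset d.txt): modified={a.txt, b.txt, c.txt, d.txt, g.txt} staged={a.txt, e.txt, f.txt, g.txt}
After op 27 (modify c.txt): modified={a.txt, b.txt, c.txt, d.txt, g.txt} staged={a.txt, e.txt, f.txt, g.txt}
After op 28 (modify f.txt): modified={a.txt, b.txt, c.txt, d.txt, f.txt, g.txt} staged={a.txt, e.txt, f.txt, g.txt}

Answer: a.txt, b.txt, c.txt, d.txt, f.txt, g.txt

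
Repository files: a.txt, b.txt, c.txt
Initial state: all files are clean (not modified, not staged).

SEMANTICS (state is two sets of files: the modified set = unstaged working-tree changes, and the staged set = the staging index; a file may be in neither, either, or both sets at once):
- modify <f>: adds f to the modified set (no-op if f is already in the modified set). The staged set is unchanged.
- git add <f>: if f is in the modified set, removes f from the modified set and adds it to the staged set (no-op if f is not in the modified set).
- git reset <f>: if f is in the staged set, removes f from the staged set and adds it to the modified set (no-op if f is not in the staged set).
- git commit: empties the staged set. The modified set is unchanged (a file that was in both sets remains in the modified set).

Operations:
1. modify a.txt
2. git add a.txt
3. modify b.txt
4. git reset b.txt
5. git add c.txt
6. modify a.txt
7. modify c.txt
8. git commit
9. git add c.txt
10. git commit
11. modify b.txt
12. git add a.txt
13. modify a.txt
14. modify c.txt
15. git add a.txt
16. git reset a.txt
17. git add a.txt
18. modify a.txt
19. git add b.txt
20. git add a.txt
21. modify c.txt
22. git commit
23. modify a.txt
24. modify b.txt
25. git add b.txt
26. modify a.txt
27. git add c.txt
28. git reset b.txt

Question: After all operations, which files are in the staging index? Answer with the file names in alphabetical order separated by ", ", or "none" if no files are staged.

Answer: c.txt

Derivation:
After op 1 (modify a.txt): modified={a.txt} staged={none}
After op 2 (git add a.txt): modified={none} staged={a.txt}
After op 3 (modify b.txt): modified={b.txt} staged={a.txt}
After op 4 (git reset b.txt): modified={b.txt} staged={a.txt}
After op 5 (git add c.txt): modified={b.txt} staged={a.txt}
After op 6 (modify a.txt): modified={a.txt, b.txt} staged={a.txt}
After op 7 (modify c.txt): modified={a.txt, b.txt, c.txt} staged={a.txt}
After op 8 (git commit): modified={a.txt, b.txt, c.txt} staged={none}
After op 9 (git add c.txt): modified={a.txt, b.txt} staged={c.txt}
After op 10 (git commit): modified={a.txt, b.txt} staged={none}
After op 11 (modify b.txt): modified={a.txt, b.txt} staged={none}
After op 12 (git add a.txt): modified={b.txt} staged={a.txt}
After op 13 (modify a.txt): modified={a.txt, b.txt} staged={a.txt}
After op 14 (modify c.txt): modified={a.txt, b.txt, c.txt} staged={a.txt}
After op 15 (git add a.txt): modified={b.txt, c.txt} staged={a.txt}
After op 16 (git reset a.txt): modified={a.txt, b.txt, c.txt} staged={none}
After op 17 (git add a.txt): modified={b.txt, c.txt} staged={a.txt}
After op 18 (modify a.txt): modified={a.txt, b.txt, c.txt} staged={a.txt}
After op 19 (git add b.txt): modified={a.txt, c.txt} staged={a.txt, b.txt}
After op 20 (git add a.txt): modified={c.txt} staged={a.txt, b.txt}
After op 21 (modify c.txt): modified={c.txt} staged={a.txt, b.txt}
After op 22 (git commit): modified={c.txt} staged={none}
After op 23 (modify a.txt): modified={a.txt, c.txt} staged={none}
After op 24 (modify b.txt): modified={a.txt, b.txt, c.txt} staged={none}
After op 25 (git add b.txt): modified={a.txt, c.txt} staged={b.txt}
After op 26 (modify a.txt): modified={a.txt, c.txt} staged={b.txt}
After op 27 (git add c.txt): modified={a.txt} staged={b.txt, c.txt}
After op 28 (git reset b.txt): modified={a.txt, b.txt} staged={c.txt}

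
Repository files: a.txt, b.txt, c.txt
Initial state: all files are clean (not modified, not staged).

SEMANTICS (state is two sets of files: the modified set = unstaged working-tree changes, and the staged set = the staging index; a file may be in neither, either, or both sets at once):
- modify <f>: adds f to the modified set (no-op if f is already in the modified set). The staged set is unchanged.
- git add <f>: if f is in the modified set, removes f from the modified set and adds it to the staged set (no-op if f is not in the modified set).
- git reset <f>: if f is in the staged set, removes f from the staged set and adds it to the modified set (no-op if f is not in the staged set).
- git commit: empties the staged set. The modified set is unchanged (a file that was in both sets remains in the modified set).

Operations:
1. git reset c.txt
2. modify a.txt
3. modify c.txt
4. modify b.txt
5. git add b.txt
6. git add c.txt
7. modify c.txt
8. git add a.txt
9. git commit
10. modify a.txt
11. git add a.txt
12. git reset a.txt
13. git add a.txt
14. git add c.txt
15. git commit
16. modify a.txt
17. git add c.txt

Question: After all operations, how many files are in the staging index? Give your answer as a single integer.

Answer: 0

Derivation:
After op 1 (git reset c.txt): modified={none} staged={none}
After op 2 (modify a.txt): modified={a.txt} staged={none}
After op 3 (modify c.txt): modified={a.txt, c.txt} staged={none}
After op 4 (modify b.txt): modified={a.txt, b.txt, c.txt} staged={none}
After op 5 (git add b.txt): modified={a.txt, c.txt} staged={b.txt}
After op 6 (git add c.txt): modified={a.txt} staged={b.txt, c.txt}
After op 7 (modify c.txt): modified={a.txt, c.txt} staged={b.txt, c.txt}
After op 8 (git add a.txt): modified={c.txt} staged={a.txt, b.txt, c.txt}
After op 9 (git commit): modified={c.txt} staged={none}
After op 10 (modify a.txt): modified={a.txt, c.txt} staged={none}
After op 11 (git add a.txt): modified={c.txt} staged={a.txt}
After op 12 (git reset a.txt): modified={a.txt, c.txt} staged={none}
After op 13 (git add a.txt): modified={c.txt} staged={a.txt}
After op 14 (git add c.txt): modified={none} staged={a.txt, c.txt}
After op 15 (git commit): modified={none} staged={none}
After op 16 (modify a.txt): modified={a.txt} staged={none}
After op 17 (git add c.txt): modified={a.txt} staged={none}
Final staged set: {none} -> count=0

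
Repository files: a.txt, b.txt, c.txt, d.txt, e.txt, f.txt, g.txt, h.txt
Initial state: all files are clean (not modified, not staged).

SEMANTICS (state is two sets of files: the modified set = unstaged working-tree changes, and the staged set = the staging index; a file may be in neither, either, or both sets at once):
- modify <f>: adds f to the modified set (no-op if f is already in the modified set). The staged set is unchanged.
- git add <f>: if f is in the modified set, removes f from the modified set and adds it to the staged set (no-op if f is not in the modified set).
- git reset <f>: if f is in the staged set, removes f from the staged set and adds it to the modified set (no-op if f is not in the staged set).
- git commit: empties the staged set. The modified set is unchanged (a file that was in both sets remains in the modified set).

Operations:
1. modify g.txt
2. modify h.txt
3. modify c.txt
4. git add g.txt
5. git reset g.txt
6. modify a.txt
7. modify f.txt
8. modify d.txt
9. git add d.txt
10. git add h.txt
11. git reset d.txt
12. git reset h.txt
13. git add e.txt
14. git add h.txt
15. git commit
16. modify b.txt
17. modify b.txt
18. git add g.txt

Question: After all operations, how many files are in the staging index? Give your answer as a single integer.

After op 1 (modify g.txt): modified={g.txt} staged={none}
After op 2 (modify h.txt): modified={g.txt, h.txt} staged={none}
After op 3 (modify c.txt): modified={c.txt, g.txt, h.txt} staged={none}
After op 4 (git add g.txt): modified={c.txt, h.txt} staged={g.txt}
After op 5 (git reset g.txt): modified={c.txt, g.txt, h.txt} staged={none}
After op 6 (modify a.txt): modified={a.txt, c.txt, g.txt, h.txt} staged={none}
After op 7 (modify f.txt): modified={a.txt, c.txt, f.txt, g.txt, h.txt} staged={none}
After op 8 (modify d.txt): modified={a.txt, c.txt, d.txt, f.txt, g.txt, h.txt} staged={none}
After op 9 (git add d.txt): modified={a.txt, c.txt, f.txt, g.txt, h.txt} staged={d.txt}
After op 10 (git add h.txt): modified={a.txt, c.txt, f.txt, g.txt} staged={d.txt, h.txt}
After op 11 (git reset d.txt): modified={a.txt, c.txt, d.txt, f.txt, g.txt} staged={h.txt}
After op 12 (git reset h.txt): modified={a.txt, c.txt, d.txt, f.txt, g.txt, h.txt} staged={none}
After op 13 (git add e.txt): modified={a.txt, c.txt, d.txt, f.txt, g.txt, h.txt} staged={none}
After op 14 (git add h.txt): modified={a.txt, c.txt, d.txt, f.txt, g.txt} staged={h.txt}
After op 15 (git commit): modified={a.txt, c.txt, d.txt, f.txt, g.txt} staged={none}
After op 16 (modify b.txt): modified={a.txt, b.txt, c.txt, d.txt, f.txt, g.txt} staged={none}
After op 17 (modify b.txt): modified={a.txt, b.txt, c.txt, d.txt, f.txt, g.txt} staged={none}
After op 18 (git add g.txt): modified={a.txt, b.txt, c.txt, d.txt, f.txt} staged={g.txt}
Final staged set: {g.txt} -> count=1

Answer: 1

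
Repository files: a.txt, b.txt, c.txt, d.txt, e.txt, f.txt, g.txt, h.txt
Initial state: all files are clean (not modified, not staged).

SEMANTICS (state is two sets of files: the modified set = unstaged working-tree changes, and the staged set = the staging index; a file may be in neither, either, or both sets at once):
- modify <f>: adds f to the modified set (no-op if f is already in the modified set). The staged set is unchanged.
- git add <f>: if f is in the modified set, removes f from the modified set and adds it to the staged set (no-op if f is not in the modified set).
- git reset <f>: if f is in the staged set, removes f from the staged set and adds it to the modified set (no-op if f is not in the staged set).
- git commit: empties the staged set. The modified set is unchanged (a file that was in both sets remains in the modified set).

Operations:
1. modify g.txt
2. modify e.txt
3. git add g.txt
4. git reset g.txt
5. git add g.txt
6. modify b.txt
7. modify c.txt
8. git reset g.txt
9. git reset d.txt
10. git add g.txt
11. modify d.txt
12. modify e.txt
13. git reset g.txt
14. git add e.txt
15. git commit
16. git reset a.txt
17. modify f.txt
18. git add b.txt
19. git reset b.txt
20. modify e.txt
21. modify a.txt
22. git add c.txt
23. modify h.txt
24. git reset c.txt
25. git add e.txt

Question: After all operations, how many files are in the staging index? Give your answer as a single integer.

After op 1 (modify g.txt): modified={g.txt} staged={none}
After op 2 (modify e.txt): modified={e.txt, g.txt} staged={none}
After op 3 (git add g.txt): modified={e.txt} staged={g.txt}
After op 4 (git reset g.txt): modified={e.txt, g.txt} staged={none}
After op 5 (git add g.txt): modified={e.txt} staged={g.txt}
After op 6 (modify b.txt): modified={b.txt, e.txt} staged={g.txt}
After op 7 (modify c.txt): modified={b.txt, c.txt, e.txt} staged={g.txt}
After op 8 (git reset g.txt): modified={b.txt, c.txt, e.txt, g.txt} staged={none}
After op 9 (git reset d.txt): modified={b.txt, c.txt, e.txt, g.txt} staged={none}
After op 10 (git add g.txt): modified={b.txt, c.txt, e.txt} staged={g.txt}
After op 11 (modify d.txt): modified={b.txt, c.txt, d.txt, e.txt} staged={g.txt}
After op 12 (modify e.txt): modified={b.txt, c.txt, d.txt, e.txt} staged={g.txt}
After op 13 (git reset g.txt): modified={b.txt, c.txt, d.txt, e.txt, g.txt} staged={none}
After op 14 (git add e.txt): modified={b.txt, c.txt, d.txt, g.txt} staged={e.txt}
After op 15 (git commit): modified={b.txt, c.txt, d.txt, g.txt} staged={none}
After op 16 (git reset a.txt): modified={b.txt, c.txt, d.txt, g.txt} staged={none}
After op 17 (modify f.txt): modified={b.txt, c.txt, d.txt, f.txt, g.txt} staged={none}
After op 18 (git add b.txt): modified={c.txt, d.txt, f.txt, g.txt} staged={b.txt}
After op 19 (git reset b.txt): modified={b.txt, c.txt, d.txt, f.txt, g.txt} staged={none}
After op 20 (modify e.txt): modified={b.txt, c.txt, d.txt, e.txt, f.txt, g.txt} staged={none}
After op 21 (modify a.txt): modified={a.txt, b.txt, c.txt, d.txt, e.txt, f.txt, g.txt} staged={none}
After op 22 (git add c.txt): modified={a.txt, b.txt, d.txt, e.txt, f.txt, g.txt} staged={c.txt}
After op 23 (modify h.txt): modified={a.txt, b.txt, d.txt, e.txt, f.txt, g.txt, h.txt} staged={c.txt}
After op 24 (git reset c.txt): modified={a.txt, b.txt, c.txt, d.txt, e.txt, f.txt, g.txt, h.txt} staged={none}
After op 25 (git add e.txt): modified={a.txt, b.txt, c.txt, d.txt, f.txt, g.txt, h.txt} staged={e.txt}
Final staged set: {e.txt} -> count=1

Answer: 1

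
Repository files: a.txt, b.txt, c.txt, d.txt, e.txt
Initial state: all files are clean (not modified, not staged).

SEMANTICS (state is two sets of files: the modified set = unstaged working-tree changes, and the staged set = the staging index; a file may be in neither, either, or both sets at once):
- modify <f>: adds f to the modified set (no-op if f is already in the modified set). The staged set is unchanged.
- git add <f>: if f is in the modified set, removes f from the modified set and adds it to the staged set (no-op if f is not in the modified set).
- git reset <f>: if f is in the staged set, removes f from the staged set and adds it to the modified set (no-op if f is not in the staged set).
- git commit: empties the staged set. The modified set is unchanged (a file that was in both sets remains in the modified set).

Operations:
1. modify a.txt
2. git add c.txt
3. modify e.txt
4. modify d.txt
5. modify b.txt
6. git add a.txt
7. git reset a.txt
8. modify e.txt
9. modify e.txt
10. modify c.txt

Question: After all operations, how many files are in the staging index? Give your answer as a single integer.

After op 1 (modify a.txt): modified={a.txt} staged={none}
After op 2 (git add c.txt): modified={a.txt} staged={none}
After op 3 (modify e.txt): modified={a.txt, e.txt} staged={none}
After op 4 (modify d.txt): modified={a.txt, d.txt, e.txt} staged={none}
After op 5 (modify b.txt): modified={a.txt, b.txt, d.txt, e.txt} staged={none}
After op 6 (git add a.txt): modified={b.txt, d.txt, e.txt} staged={a.txt}
After op 7 (git reset a.txt): modified={a.txt, b.txt, d.txt, e.txt} staged={none}
After op 8 (modify e.txt): modified={a.txt, b.txt, d.txt, e.txt} staged={none}
After op 9 (modify e.txt): modified={a.txt, b.txt, d.txt, e.txt} staged={none}
After op 10 (modify c.txt): modified={a.txt, b.txt, c.txt, d.txt, e.txt} staged={none}
Final staged set: {none} -> count=0

Answer: 0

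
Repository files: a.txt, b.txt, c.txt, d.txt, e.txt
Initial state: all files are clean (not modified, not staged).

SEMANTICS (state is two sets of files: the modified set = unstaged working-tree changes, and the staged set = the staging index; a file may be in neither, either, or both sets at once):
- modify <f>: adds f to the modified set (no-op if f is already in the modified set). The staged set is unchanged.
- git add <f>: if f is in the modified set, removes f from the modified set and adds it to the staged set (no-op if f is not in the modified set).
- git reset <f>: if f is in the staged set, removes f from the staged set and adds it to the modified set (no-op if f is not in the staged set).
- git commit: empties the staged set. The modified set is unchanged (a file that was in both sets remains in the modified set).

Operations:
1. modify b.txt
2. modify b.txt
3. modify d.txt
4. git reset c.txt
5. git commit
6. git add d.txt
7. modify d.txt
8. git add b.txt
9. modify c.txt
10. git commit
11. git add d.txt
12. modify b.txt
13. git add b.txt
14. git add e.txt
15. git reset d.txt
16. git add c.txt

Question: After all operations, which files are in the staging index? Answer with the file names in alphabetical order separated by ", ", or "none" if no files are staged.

After op 1 (modify b.txt): modified={b.txt} staged={none}
After op 2 (modify b.txt): modified={b.txt} staged={none}
After op 3 (modify d.txt): modified={b.txt, d.txt} staged={none}
After op 4 (git reset c.txt): modified={b.txt, d.txt} staged={none}
After op 5 (git commit): modified={b.txt, d.txt} staged={none}
After op 6 (git add d.txt): modified={b.txt} staged={d.txt}
After op 7 (modify d.txt): modified={b.txt, d.txt} staged={d.txt}
After op 8 (git add b.txt): modified={d.txt} staged={b.txt, d.txt}
After op 9 (modify c.txt): modified={c.txt, d.txt} staged={b.txt, d.txt}
After op 10 (git commit): modified={c.txt, d.txt} staged={none}
After op 11 (git add d.txt): modified={c.txt} staged={d.txt}
After op 12 (modify b.txt): modified={b.txt, c.txt} staged={d.txt}
After op 13 (git add b.txt): modified={c.txt} staged={b.txt, d.txt}
After op 14 (git add e.txt): modified={c.txt} staged={b.txt, d.txt}
After op 15 (git reset d.txt): modified={c.txt, d.txt} staged={b.txt}
After op 16 (git add c.txt): modified={d.txt} staged={b.txt, c.txt}

Answer: b.txt, c.txt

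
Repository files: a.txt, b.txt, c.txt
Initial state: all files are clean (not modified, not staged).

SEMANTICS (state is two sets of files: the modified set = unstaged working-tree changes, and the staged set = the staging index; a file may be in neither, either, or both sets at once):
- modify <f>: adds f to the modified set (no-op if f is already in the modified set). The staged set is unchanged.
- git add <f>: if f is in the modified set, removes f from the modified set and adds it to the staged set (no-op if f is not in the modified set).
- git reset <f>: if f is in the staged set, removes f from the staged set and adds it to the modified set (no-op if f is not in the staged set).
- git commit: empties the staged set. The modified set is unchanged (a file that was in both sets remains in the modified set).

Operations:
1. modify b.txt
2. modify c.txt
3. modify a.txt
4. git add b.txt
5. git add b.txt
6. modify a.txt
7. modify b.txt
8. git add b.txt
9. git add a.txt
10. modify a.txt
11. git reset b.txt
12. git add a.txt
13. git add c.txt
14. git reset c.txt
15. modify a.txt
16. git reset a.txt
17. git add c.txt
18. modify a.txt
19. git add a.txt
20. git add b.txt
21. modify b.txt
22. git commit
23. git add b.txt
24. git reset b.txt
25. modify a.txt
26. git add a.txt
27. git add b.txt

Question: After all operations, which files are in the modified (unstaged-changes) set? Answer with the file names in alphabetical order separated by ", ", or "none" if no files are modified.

Answer: none

Derivation:
After op 1 (modify b.txt): modified={b.txt} staged={none}
After op 2 (modify c.txt): modified={b.txt, c.txt} staged={none}
After op 3 (modify a.txt): modified={a.txt, b.txt, c.txt} staged={none}
After op 4 (git add b.txt): modified={a.txt, c.txt} staged={b.txt}
After op 5 (git add b.txt): modified={a.txt, c.txt} staged={b.txt}
After op 6 (modify a.txt): modified={a.txt, c.txt} staged={b.txt}
After op 7 (modify b.txt): modified={a.txt, b.txt, c.txt} staged={b.txt}
After op 8 (git add b.txt): modified={a.txt, c.txt} staged={b.txt}
After op 9 (git add a.txt): modified={c.txt} staged={a.txt, b.txt}
After op 10 (modify a.txt): modified={a.txt, c.txt} staged={a.txt, b.txt}
After op 11 (git reset b.txt): modified={a.txt, b.txt, c.txt} staged={a.txt}
After op 12 (git add a.txt): modified={b.txt, c.txt} staged={a.txt}
After op 13 (git add c.txt): modified={b.txt} staged={a.txt, c.txt}
After op 14 (git reset c.txt): modified={b.txt, c.txt} staged={a.txt}
After op 15 (modify a.txt): modified={a.txt, b.txt, c.txt} staged={a.txt}
After op 16 (git reset a.txt): modified={a.txt, b.txt, c.txt} staged={none}
After op 17 (git add c.txt): modified={a.txt, b.txt} staged={c.txt}
After op 18 (modify a.txt): modified={a.txt, b.txt} staged={c.txt}
After op 19 (git add a.txt): modified={b.txt} staged={a.txt, c.txt}
After op 20 (git add b.txt): modified={none} staged={a.txt, b.txt, c.txt}
After op 21 (modify b.txt): modified={b.txt} staged={a.txt, b.txt, c.txt}
After op 22 (git commit): modified={b.txt} staged={none}
After op 23 (git add b.txt): modified={none} staged={b.txt}
After op 24 (git reset b.txt): modified={b.txt} staged={none}
After op 25 (modify a.txt): modified={a.txt, b.txt} staged={none}
After op 26 (git add a.txt): modified={b.txt} staged={a.txt}
After op 27 (git add b.txt): modified={none} staged={a.txt, b.txt}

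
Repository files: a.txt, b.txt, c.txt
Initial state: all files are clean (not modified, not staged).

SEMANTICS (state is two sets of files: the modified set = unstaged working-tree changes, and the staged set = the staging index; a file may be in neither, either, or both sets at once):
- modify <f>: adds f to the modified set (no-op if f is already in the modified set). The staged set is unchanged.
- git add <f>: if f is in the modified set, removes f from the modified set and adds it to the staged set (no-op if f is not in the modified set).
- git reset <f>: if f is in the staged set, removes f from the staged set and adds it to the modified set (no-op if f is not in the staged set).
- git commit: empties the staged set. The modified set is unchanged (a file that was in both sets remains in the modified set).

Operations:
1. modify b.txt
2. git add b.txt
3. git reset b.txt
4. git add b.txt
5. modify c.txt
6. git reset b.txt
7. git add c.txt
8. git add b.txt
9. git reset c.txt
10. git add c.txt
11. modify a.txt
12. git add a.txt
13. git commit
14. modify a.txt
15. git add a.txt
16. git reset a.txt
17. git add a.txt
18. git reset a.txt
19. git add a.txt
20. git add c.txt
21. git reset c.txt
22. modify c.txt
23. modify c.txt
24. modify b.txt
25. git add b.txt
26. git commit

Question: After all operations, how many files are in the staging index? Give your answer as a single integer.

After op 1 (modify b.txt): modified={b.txt} staged={none}
After op 2 (git add b.txt): modified={none} staged={b.txt}
After op 3 (git reset b.txt): modified={b.txt} staged={none}
After op 4 (git add b.txt): modified={none} staged={b.txt}
After op 5 (modify c.txt): modified={c.txt} staged={b.txt}
After op 6 (git reset b.txt): modified={b.txt, c.txt} staged={none}
After op 7 (git add c.txt): modified={b.txt} staged={c.txt}
After op 8 (git add b.txt): modified={none} staged={b.txt, c.txt}
After op 9 (git reset c.txt): modified={c.txt} staged={b.txt}
After op 10 (git add c.txt): modified={none} staged={b.txt, c.txt}
After op 11 (modify a.txt): modified={a.txt} staged={b.txt, c.txt}
After op 12 (git add a.txt): modified={none} staged={a.txt, b.txt, c.txt}
After op 13 (git commit): modified={none} staged={none}
After op 14 (modify a.txt): modified={a.txt} staged={none}
After op 15 (git add a.txt): modified={none} staged={a.txt}
After op 16 (git reset a.txt): modified={a.txt} staged={none}
After op 17 (git add a.txt): modified={none} staged={a.txt}
After op 18 (git reset a.txt): modified={a.txt} staged={none}
After op 19 (git add a.txt): modified={none} staged={a.txt}
After op 20 (git add c.txt): modified={none} staged={a.txt}
After op 21 (git reset c.txt): modified={none} staged={a.txt}
After op 22 (modify c.txt): modified={c.txt} staged={a.txt}
After op 23 (modify c.txt): modified={c.txt} staged={a.txt}
After op 24 (modify b.txt): modified={b.txt, c.txt} staged={a.txt}
After op 25 (git add b.txt): modified={c.txt} staged={a.txt, b.txt}
After op 26 (git commit): modified={c.txt} staged={none}
Final staged set: {none} -> count=0

Answer: 0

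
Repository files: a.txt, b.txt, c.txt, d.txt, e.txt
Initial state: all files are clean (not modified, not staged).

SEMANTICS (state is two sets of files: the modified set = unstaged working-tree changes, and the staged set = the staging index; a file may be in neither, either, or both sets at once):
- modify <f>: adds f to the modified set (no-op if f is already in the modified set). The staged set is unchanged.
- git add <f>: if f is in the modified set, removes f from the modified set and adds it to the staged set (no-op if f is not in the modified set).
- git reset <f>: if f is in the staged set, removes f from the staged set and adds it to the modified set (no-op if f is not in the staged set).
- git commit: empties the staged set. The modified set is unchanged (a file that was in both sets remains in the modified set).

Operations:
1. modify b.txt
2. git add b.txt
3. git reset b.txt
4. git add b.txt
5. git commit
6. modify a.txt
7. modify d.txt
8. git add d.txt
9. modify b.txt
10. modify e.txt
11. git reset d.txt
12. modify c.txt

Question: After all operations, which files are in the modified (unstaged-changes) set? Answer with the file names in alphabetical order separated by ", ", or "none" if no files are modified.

After op 1 (modify b.txt): modified={b.txt} staged={none}
After op 2 (git add b.txt): modified={none} staged={b.txt}
After op 3 (git reset b.txt): modified={b.txt} staged={none}
After op 4 (git add b.txt): modified={none} staged={b.txt}
After op 5 (git commit): modified={none} staged={none}
After op 6 (modify a.txt): modified={a.txt} staged={none}
After op 7 (modify d.txt): modified={a.txt, d.txt} staged={none}
After op 8 (git add d.txt): modified={a.txt} staged={d.txt}
After op 9 (modify b.txt): modified={a.txt, b.txt} staged={d.txt}
After op 10 (modify e.txt): modified={a.txt, b.txt, e.txt} staged={d.txt}
After op 11 (git reset d.txt): modified={a.txt, b.txt, d.txt, e.txt} staged={none}
After op 12 (modify c.txt): modified={a.txt, b.txt, c.txt, d.txt, e.txt} staged={none}

Answer: a.txt, b.txt, c.txt, d.txt, e.txt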